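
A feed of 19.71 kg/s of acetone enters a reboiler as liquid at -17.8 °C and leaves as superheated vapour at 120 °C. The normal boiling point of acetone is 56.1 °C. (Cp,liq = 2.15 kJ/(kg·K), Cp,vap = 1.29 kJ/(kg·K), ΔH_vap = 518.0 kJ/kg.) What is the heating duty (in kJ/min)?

Q = 898000 kJ/min

liquid -17.8→56.1 °C: 158.89 kJ/kg
vaporisation at 56.1 °C: 518 kJ/kg
vapour 56.1→120 °C: 82.431 kJ/kg
Δh = 158.89 + 518 + 82.431 = 759.32 kJ/kg
Q = ṁ·Δh = 19.71 kg/s × 759.32 kJ/kg = 14966 kJ/s
|Q| = 14966 kW = 897970 kJ/min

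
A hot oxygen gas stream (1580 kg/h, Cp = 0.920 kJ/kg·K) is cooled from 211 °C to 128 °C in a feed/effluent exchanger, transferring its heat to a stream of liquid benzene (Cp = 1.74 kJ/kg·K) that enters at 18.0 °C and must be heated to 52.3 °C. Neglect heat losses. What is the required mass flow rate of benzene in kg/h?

ṁ_c = 2020 kg/h

Heat released by hot stream: Q = 1580 × 0.920 × (211 − 128) = 120650 kJ/h
Energy balance on cold side (adiabatic exchanger): Q = ṁ_c·Cp_c·(T_c,out − T_c,in)
ṁ_c = 120650 / [1.74 × (52.3 − 18.0)] = 2021.5 kg/h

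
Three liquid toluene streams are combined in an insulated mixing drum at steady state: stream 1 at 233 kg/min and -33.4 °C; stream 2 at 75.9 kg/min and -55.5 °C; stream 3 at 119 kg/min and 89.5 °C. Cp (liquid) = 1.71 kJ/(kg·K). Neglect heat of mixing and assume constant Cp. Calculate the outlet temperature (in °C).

T_out = -3.14 °C

Adiabatic, steady state ⇒ Σ ṁᵢCp,ᵢ(T_out − Tᵢ) = 0
T_out = Σ ṁᵢCp,ᵢTᵢ / Σ ṁᵢCp,ᵢ
      = -2298.5 / 731.71 = -3.1413 °C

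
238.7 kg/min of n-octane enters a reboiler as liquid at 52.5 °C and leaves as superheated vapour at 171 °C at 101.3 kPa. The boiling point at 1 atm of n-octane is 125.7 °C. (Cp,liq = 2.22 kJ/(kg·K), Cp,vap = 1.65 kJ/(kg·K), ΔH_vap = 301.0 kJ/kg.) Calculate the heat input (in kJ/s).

Q = 2140 kJ/s

liquid 52.5→125.7 °C: 162.5 kJ/kg
vaporisation at 125.7 °C: 301 kJ/kg
vapour 125.7→171 °C: 74.745 kJ/kg
Δh = 162.5 + 301 + 74.745 = 538.25 kJ/kg
Q = ṁ·Δh = 238.7 kg/min × 538.25 kJ/kg = 128480 kJ/min
|Q| = 2141.3 kW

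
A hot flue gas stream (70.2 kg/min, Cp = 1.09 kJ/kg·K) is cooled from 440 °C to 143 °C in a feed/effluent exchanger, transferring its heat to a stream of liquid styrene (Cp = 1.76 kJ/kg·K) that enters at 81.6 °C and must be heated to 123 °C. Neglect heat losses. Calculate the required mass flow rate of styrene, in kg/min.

ṁ_c = 312 kg/min

Heat released by hot stream: Q = 70.2 × 1.09 × (440 − 143) = 22726 kJ/min
Energy balance on cold side (adiabatic exchanger): Q = ṁ_c·Cp_c·(T_c,out − T_c,in)
ṁ_c = 22726 / [1.76 × (123 − 81.6)] = 311.89 kg/min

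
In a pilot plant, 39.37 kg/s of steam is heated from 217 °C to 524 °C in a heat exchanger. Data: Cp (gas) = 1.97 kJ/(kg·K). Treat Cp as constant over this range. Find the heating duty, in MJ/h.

Q = 85700 MJ/h

Q = ṁ·Cp·ΔT = 39.37 × 1.97 × (524 − 217) = 23811 kJ/s
Heating duty = 85718 MJ/h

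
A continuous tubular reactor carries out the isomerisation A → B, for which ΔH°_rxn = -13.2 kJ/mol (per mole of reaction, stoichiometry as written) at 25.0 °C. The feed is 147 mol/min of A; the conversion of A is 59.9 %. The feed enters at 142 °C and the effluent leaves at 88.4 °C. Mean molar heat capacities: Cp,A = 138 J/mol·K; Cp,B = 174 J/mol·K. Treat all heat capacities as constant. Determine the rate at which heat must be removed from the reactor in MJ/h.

Extent of reaction ξ = 0.599 × 147 = 88.053 mol/min
Reaction term: ξ·ΔH°_rxn = 88.053 × -13.2 = -1162.3 kJ/min
Sensible, feed 142→25 °C: -2373.5 kJ/min
Outlet flows (mol/min): A 58.947, B 88.053
Sensible, products 25→88.4 °C: 1487.1 kJ/min
Q = ΔH = -2048.7 kJ/min = -34.144 kW
Heat removed = 122.92 MJ/h

Q_out = 123 MJ/h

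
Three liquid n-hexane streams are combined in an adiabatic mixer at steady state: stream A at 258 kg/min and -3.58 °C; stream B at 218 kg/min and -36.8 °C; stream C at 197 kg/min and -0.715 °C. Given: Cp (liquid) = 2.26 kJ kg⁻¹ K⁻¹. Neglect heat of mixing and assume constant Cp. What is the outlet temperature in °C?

T_out = -13.5 °C

Adiabatic, steady state ⇒ Σ ṁᵢCp,ᵢ(T_out − Tᵢ) = 0
T_out = Σ ṁᵢCp,ᵢTᵢ / Σ ṁᵢCp,ᵢ
      = -20536 / 1521 = -13.502 °C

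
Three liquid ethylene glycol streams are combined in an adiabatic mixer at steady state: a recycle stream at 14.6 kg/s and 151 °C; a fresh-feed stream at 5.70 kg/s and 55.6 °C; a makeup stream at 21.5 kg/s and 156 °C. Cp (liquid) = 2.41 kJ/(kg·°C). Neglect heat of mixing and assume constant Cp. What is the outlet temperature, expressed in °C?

Energy balance with Q = 0: Σ ṁᵢCp,ᵢ(T_out − Tᵢ) = 0
T_out = Σ ṁᵢCp,ᵢTᵢ / Σ ṁᵢCp,ᵢ
      = 14160 / 100.74 = 140.56 °C

T_out = 141 °C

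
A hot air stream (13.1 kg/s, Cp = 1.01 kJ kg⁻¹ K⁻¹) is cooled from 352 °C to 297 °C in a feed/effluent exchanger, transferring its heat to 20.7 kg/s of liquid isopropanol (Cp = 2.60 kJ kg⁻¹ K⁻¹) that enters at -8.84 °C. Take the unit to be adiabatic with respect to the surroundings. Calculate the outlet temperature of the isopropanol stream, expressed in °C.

T_c,out = 4.68 °C

Heat released by hot stream: Q = 13.1 × 1.01 × (352 − 297) = 727.71 kJ/s
Energy balance on cold side (adiabatic exchanger): Q = ṁ_c·Cp_c·(T_c,out − T_c,in)
T_c,out = -8.84 + 727.71/(20.7 × 2.60) = 4.6811 °C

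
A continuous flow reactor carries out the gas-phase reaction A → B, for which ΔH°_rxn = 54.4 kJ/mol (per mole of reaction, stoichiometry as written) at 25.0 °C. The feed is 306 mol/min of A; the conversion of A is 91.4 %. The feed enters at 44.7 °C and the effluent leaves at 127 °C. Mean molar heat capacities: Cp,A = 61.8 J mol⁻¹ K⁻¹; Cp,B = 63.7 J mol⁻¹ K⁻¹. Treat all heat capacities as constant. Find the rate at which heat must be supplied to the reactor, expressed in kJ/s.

Q_in = 280 kJ/s

Extent of reaction ξ = 0.914 × 306 = 279.68 mol/min
Reaction term: ξ·ΔH°_rxn = 279.68 × 54.4 = 15215 kJ/min
Sensible, feed 44.7→25 °C: -372.54 kJ/min
Outlet flows (mol/min): A 26.316, B 279.68
Sensible, products 25→127 °C: 1983.1 kJ/min
Q = ΔH = 16825 kJ/min = 280.42 kW
Heat supplied = 280.42 kJ/s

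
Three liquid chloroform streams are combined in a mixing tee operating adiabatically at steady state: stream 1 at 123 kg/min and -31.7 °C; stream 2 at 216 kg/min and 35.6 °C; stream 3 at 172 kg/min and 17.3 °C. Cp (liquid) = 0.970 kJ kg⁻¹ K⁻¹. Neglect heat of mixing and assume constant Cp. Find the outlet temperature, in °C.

T_out = 13.2 °C

Adiabatic, steady state ⇒ Σ ṁᵢCp,ᵢ(T_out − Tᵢ) = 0
Σ ṁᵢCp,ᵢTᵢ = 123×0.970×-31.7 + 216×0.970×35.6 + 172×0.970×17.3 = 6563.1
Σ ṁᵢCp,ᵢ = 123×0.970 + 216×0.970 + 172×0.970 = 495.67
T_out = 6563.1 / 495.67 = 13.241 °C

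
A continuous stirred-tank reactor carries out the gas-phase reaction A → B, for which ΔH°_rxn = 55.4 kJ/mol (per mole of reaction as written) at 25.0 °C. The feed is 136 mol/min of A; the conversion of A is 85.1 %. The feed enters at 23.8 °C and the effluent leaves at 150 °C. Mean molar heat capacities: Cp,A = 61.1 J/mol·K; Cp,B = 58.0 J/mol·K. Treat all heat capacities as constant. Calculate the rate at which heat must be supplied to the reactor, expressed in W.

Q_in = 124000 W

Extent of reaction ξ = 0.851 × 136 = 115.74 mol/min
Reaction term: ξ·ΔH°_rxn = 115.74 × 55.4 = 6411.8 kJ/min
Sensible, feed 23.8→25 °C: 9.9715 kJ/min
Outlet flows (mol/min): A 20.264, B 115.74
Sensible, products 25→150 °C: 993.85 kJ/min
Q = ΔH = 7415.6 kJ/min = 123.59 kW
Heat supplied = 123590 W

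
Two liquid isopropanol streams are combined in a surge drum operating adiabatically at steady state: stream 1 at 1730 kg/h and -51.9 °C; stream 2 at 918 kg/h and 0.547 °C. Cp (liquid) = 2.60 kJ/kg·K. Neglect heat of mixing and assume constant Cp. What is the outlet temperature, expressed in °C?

No heat crosses the boundary, so H_out = H_in.
Σ ṁᵢCp,ᵢTᵢ = 1730×2.60×-51.9 + 918×2.60×0.547 = -232140
Σ ṁᵢCp,ᵢ = 1730×2.60 + 918×2.60 = 6884.8
T_out = -232140 / 6884.8 = -33.718 °C

T_out = -33.7 °C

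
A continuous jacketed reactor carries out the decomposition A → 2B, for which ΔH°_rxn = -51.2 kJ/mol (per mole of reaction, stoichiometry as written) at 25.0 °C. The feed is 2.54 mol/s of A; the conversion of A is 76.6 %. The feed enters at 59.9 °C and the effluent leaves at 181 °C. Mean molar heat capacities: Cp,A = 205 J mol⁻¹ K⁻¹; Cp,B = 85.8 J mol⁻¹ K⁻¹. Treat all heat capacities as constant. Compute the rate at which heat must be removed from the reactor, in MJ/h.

Extent of reaction ξ = 0.766 × 2.54 = 1.9456 mol/s
Reaction term: ξ·ΔH°_rxn = 1.9456 × -51.2 = -99.617 kJ/s
Sensible, feed 59.9→25 °C: -18.172 kJ/s
Outlet flows (mol/s): A 0.59436, B 3.8913
Sensible, products 25→181 °C: 71.092 kJ/s
Q = ΔH = -46.698 kJ/s = -46.698 kW
Heat removed = 168.11 MJ/h

Q_out = 168 MJ/h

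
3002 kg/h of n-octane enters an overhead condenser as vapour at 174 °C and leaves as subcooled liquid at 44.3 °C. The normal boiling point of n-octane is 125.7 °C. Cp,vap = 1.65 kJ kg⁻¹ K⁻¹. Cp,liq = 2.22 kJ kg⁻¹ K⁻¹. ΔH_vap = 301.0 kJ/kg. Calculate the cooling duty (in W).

vapour 174→125.7 °C: -79.695 kJ/kg
condensation at 125.7 °C: -301 kJ/kg
liquid 125.7→44.3 °C: -180.71 kJ/kg
Δh = -79.695 + -301 + -180.71 = -561.4 kJ/kg
Q = ṁ·Δh = 3002 kg/h × -561.4 kJ/kg = -1.6853e+06 kJ/h
|Q| = 468.15 kW = 468150 W

Q_c = 468000 W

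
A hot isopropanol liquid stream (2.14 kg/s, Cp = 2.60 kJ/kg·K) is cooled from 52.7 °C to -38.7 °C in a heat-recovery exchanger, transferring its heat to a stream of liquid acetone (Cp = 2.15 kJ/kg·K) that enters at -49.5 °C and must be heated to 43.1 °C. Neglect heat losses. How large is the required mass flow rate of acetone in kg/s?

Heat released by hot stream: Q = 2.14 × 2.60 × (52.7 − -38.7) = 508.55 kJ/s
Energy balance on cold side (adiabatic exchanger): Q = ṁ_c·Cp_c·(T_c,out − T_c,in)
ṁ_c = 508.55 / [2.15 × (43.1 − -49.5)] = 2.5544 kg/s

ṁ_c = 2.55 kg/s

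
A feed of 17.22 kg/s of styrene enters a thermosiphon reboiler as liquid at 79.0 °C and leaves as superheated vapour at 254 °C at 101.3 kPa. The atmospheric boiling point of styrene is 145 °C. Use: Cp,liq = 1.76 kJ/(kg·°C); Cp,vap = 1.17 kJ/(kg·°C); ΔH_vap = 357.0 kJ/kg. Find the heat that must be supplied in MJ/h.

Q = 37200 MJ/h

liquid 79.0→145 °C: 116.16 kJ/kg
vaporisation at 145 °C: 357 kJ/kg
vapour 145→254 °C: 127.53 kJ/kg
Δh = 116.16 + 357 + 127.53 = 600.69 kJ/kg
Q = ṁ·Δh = 17.22 kg/s × 600.69 kJ/kg = 10344 kJ/s
|Q| = 10344 kW = 37238 MJ/h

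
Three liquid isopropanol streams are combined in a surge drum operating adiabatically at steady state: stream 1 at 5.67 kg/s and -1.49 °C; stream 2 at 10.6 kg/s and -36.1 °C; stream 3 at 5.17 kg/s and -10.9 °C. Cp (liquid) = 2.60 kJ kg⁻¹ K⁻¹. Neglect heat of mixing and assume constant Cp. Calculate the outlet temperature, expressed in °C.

T_out = -20.9 °C

No heat crosses the boundary, so H_out = H_in.
T_out = Σ ṁᵢCp,ᵢTᵢ / Σ ṁᵢCp,ᵢ
      = -1163.4 / 55.744 = -20.87 °C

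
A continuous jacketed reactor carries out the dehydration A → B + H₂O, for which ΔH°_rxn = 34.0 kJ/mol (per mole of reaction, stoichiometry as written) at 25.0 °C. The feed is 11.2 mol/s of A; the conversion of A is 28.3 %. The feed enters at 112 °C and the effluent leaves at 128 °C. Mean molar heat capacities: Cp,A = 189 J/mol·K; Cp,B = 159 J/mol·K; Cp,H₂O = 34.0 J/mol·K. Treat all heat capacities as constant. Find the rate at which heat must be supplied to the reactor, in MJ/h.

Extent of reaction ξ = 0.283 × 11.2 = 3.1696 mol/s
Reaction term: ξ·ΔH°_rxn = 3.1696 × 34.0 = 107.77 kJ/s
Sensible, feed 112→25 °C: -184.16 kJ/s
Outlet flows (mol/s): A 8.0304, B 3.1696, H₂O 3.1696
Sensible, products 25→128 °C: 219.34 kJ/s
Q = ΔH = 142.94 kJ/s = 142.94 kW
Heat supplied = 514.59 MJ/h

Q_in = 515 MJ/h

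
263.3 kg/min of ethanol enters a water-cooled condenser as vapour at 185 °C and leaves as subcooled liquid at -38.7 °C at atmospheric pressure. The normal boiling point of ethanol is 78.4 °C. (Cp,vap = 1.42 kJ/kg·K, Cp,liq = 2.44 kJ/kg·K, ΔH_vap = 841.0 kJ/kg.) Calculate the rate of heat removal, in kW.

Q_c = 5610 kW

vapour 185→78.4 °C: -151.37 kJ/kg
condensation at 78.4 °C: -841 kJ/kg
liquid 78.4→-38.7 °C: -285.72 kJ/kg
Δh = -151.37 + -841 + -285.72 = -1278.1 kJ/kg
Q = ṁ·Δh = 263.3 kg/min × -1278.1 kJ/kg = -336520 kJ/min
|Q| = 5608.7 kW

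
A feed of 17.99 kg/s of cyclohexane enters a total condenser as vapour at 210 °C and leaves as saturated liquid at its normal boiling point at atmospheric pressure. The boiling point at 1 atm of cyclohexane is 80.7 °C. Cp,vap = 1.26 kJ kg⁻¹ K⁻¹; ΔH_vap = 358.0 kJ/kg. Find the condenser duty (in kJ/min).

vapour 210→80.7 °C: -162.92 kJ/kg
condensation at 80.7 °C: -358 kJ/kg
Δh = -162.92 + -358 = -520.92 kJ/kg
Q = ṁ·Δh = 17.99 kg/s × -520.92 kJ/kg = -9371.3 kJ/s
|Q| = 9371.3 kW = 562280 kJ/min

Q_c = 562000 kJ/min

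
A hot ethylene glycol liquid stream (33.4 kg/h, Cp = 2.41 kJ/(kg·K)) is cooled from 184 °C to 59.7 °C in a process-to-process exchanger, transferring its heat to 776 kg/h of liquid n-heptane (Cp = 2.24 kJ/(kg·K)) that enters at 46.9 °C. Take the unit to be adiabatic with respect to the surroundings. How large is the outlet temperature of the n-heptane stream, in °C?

T_c,out = 52.7 °C

Heat released by hot stream: Q = 33.4 × 2.41 × (184 − 59.7) = 10005 kJ/h
Energy balance on cold side (adiabatic exchanger): Q = ṁ_c·Cp_c·(T_c,out − T_c,in)
T_c,out = 46.9 + 10005/(776 × 2.24) = 52.656 °C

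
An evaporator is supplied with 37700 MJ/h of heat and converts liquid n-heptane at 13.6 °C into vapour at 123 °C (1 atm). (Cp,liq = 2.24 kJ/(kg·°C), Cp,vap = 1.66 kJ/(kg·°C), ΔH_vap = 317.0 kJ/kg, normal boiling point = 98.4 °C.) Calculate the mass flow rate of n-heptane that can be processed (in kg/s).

ṁ = 19.1 kg/s

Δh = 2.24×(98.4−13.6) + 317.0 + 1.66×(123−98.4) = 547.79 kJ/kg
Q = 37700 MJ/h = 10472 kJ/s = 10472 kJ/s
ṁ = Q/Δh = 10472 / 547.79 = 19.117 kg/s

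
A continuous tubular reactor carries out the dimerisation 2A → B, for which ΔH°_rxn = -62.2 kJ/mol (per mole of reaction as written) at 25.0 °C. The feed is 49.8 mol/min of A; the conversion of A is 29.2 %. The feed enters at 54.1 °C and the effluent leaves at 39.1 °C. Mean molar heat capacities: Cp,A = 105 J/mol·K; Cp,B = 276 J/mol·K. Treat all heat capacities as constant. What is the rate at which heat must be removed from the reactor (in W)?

Extent of reaction ξ = 0.292 × 49.8 / 2 = 7.2708 mol/min
Reaction term: ξ·ΔH°_rxn = 7.2708 × -62.2 = -452.24 kJ/min
Sensible, feed 54.1→25 °C: -152.16 kJ/min
Outlet flows (mol/min): A 35.258, B 7.2708
Sensible, products 25→39.1 °C: 80.495 kJ/min
Q = ΔH = -523.91 kJ/min = -8.7319 kW
Heat removed = 8731.9 W

Q_out = 8730 W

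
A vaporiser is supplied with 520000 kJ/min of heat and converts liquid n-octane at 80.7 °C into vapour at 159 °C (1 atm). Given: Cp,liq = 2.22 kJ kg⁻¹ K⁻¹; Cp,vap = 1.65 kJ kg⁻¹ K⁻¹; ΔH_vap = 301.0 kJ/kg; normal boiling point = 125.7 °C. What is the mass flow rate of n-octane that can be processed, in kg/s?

ṁ = 19.0 kg/s

Δh = 2.22×(125.7−80.7) + 301.0 + 1.65×(159−125.7) = 455.84 kJ/kg
Q = 520000 kJ/min = 8666.7 kJ/s = 8666.7 kJ/s
ṁ = Q/Δh = 8666.7 / 455.84 = 19.012 kg/s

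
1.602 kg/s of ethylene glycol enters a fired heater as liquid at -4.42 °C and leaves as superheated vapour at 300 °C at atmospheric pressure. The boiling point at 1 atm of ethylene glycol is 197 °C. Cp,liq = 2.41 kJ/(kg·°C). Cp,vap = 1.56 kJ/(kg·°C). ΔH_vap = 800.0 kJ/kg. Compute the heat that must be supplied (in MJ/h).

liquid -4.42→197 °C: 485.42 kJ/kg
vaporisation at 197 °C: 800 kJ/kg
vapour 197→300 °C: 160.68 kJ/kg
Δh = 485.42 + 800 + 160.68 = 1446.1 kJ/kg
Q = ṁ·Δh = 1.602 kg/s × 1446.1 kJ/kg = 2316.7 kJ/s
|Q| = 2316.7 kW = 8340 MJ/h

Q = 8340 MJ/h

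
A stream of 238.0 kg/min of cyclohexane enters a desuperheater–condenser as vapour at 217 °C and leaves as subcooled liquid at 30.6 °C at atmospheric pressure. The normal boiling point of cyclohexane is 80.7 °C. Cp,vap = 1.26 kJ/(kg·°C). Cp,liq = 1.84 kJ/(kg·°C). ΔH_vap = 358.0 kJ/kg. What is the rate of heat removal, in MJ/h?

vapour 217→80.7 °C: -171.74 kJ/kg
condensation at 80.7 °C: -358 kJ/kg
liquid 80.7→30.6 °C: -92.184 kJ/kg
Δh = -171.74 + -358 + -92.184 = -621.92 kJ/kg
Q = ṁ·Δh = 238.0 kg/min × -621.92 kJ/kg = -148020 kJ/min
|Q| = 2467 kW = 8881 MJ/h

Q_c = 8880 MJ/h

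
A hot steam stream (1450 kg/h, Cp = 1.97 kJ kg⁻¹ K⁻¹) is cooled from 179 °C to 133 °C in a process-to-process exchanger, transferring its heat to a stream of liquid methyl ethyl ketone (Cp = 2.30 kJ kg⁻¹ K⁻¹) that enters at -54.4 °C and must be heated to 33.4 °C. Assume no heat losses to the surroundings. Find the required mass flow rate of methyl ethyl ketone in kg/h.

ṁ_c = 651 kg/h

Heat released by hot stream: Q = 1450 × 1.97 × (179 − 133) = 131400 kJ/h
Energy balance on cold side (adiabatic exchanger): Q = ṁ_c·Cp_c·(T_c,out − T_c,in)
ṁ_c = 131400 / [2.30 × (33.4 − -54.4)] = 650.68 kg/h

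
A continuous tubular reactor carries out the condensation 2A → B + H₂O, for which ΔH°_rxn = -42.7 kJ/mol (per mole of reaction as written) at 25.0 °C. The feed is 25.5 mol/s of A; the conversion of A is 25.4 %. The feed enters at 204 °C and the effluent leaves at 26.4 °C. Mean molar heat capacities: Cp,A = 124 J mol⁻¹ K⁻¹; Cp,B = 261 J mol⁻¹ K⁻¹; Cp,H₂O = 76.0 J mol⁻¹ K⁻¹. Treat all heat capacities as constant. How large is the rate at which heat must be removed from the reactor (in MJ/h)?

Q_out = 2520 MJ/h

Extent of reaction ξ = 0.254 × 25.5 / 2 = 3.2385 mol/s
Reaction term: ξ·ΔH°_rxn = 3.2385 × -42.7 = -138.28 kJ/s
Sensible, feed 204→25 °C: -566 kJ/s
Outlet flows (mol/s): A 19.023, B 3.2385, H₂O 3.2385
Sensible, products 25→26.4 °C: 4.8303 kJ/s
Q = ΔH = -699.45 kJ/s = -699.45 kW
Heat removed = 2518 MJ/h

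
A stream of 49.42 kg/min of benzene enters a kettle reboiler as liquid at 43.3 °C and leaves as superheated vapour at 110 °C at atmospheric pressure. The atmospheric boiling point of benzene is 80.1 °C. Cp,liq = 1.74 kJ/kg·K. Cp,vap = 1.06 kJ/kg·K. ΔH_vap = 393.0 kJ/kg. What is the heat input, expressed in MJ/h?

liquid 43.3→80.1 °C: 64.032 kJ/kg
vaporisation at 80.1 °C: 393 kJ/kg
vapour 80.1→110 °C: 31.694 kJ/kg
Δh = 64.032 + 393 + 31.694 = 488.73 kJ/kg
Q = ṁ·Δh = 49.42 kg/min × 488.73 kJ/kg = 24153 kJ/min
|Q| = 402.55 kW = 1449.2 MJ/h

Q = 1450 MJ/h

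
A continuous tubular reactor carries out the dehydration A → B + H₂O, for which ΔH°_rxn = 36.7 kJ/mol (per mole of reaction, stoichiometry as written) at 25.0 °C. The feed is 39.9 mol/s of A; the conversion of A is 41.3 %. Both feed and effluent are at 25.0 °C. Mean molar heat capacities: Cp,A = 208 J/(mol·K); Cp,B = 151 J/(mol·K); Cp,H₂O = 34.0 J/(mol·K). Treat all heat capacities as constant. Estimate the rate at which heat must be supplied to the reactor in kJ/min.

Extent of reaction ξ = 0.413 × 39.9 = 16.479 mol/s
Reaction term: ξ·ΔH°_rxn = 16.479 × 36.7 = 604.77 kJ/s
Q = ΔH = 604.77 kJ/s = 604.77 kW
Heat supplied = 36286 kJ/min

Q_in = 36300 kJ/min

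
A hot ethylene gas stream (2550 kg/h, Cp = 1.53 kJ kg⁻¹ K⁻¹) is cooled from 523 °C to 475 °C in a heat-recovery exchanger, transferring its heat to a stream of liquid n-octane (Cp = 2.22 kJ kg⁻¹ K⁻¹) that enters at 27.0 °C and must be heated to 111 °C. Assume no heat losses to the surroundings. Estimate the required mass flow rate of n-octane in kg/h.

ṁ_c = 1000 kg/h

Heat released by hot stream: Q = 2550 × 1.53 × (523 − 475) = 187270 kJ/h
Energy balance on cold side (adiabatic exchanger): Q = ṁ_c·Cp_c·(T_c,out − T_c,in)
ṁ_c = 187270 / [2.22 × (111 − 27.0)] = 1004.2 kg/h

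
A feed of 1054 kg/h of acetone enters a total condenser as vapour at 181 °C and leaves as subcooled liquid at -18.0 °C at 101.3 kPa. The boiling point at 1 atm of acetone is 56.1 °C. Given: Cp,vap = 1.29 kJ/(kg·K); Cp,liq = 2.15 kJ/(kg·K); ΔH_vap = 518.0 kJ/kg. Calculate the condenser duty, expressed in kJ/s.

vapour 181→56.1 °C: -161.12 kJ/kg
condensation at 56.1 °C: -518 kJ/kg
liquid 56.1→-18.0 °C: -159.31 kJ/kg
Δh = -161.12 + -518 + -159.31 = -838.44 kJ/kg
Q = ṁ·Δh = 1054 kg/h × -838.44 kJ/kg = -883710 kJ/h
|Q| = 245.48 kW

Q_c = 245 kJ/s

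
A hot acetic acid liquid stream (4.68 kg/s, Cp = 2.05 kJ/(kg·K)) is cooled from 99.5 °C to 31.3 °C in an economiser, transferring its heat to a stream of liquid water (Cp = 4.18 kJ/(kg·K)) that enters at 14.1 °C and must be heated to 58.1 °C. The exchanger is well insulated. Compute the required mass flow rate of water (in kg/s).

Heat released by hot stream: Q = 4.68 × 2.05 × (99.5 − 31.3) = 654.31 kJ/s
Energy balance on cold side (adiabatic exchanger): Q = ṁ_c·Cp_c·(T_c,out − T_c,in)
ṁ_c = 654.31 / [4.18 × (58.1 − 14.1)] = 3.5576 kg/s

ṁ_c = 3.56 kg/s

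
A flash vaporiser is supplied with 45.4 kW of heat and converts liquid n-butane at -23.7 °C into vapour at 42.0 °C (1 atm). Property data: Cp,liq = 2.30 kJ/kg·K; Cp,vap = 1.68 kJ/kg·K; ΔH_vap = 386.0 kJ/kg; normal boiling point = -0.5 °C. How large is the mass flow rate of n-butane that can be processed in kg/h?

ṁ = 320 kg/h

Δh = 2.30×(-0.5−-23.7) + 386.0 + 1.68×(42.0−-0.5) = 510.76 kJ/kg
Q = 45.4 kW = 45.4 kJ/s = 163440 kJ/h
ṁ = Q/Δh = 163440 / 510.76 = 319.99 kg/h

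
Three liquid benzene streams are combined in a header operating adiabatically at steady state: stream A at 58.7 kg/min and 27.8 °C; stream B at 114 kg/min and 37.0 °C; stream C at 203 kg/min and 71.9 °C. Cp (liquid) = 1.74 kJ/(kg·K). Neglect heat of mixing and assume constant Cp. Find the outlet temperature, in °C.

T_out = 54.4 °C

Energy balance with Q = 0: Σ ṁᵢCp,ᵢ(T_out − Tᵢ) = 0
Σ ṁᵢCp,ᵢTᵢ = 58.7×1.74×27.8 + 114×1.74×37.0 + 203×1.74×71.9 = 35575
Σ ṁᵢCp,ᵢ = 58.7×1.74 + 114×1.74 + 203×1.74 = 653.72
T_out = 35575 / 653.72 = 54.42 °C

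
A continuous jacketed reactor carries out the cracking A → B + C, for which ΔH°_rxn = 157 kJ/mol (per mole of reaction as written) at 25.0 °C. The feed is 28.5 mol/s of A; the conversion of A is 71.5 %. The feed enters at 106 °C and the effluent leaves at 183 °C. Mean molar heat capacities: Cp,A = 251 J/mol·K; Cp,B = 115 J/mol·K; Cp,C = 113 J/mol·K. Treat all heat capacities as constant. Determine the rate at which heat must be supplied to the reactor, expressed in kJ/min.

Q_in = 221000 kJ/min

Extent of reaction ξ = 0.715 × 28.5 = 20.377 mol/s
Reaction term: ξ·ΔH°_rxn = 20.377 × 157 = 3199.3 kJ/s
Sensible, feed 106→25 °C: -579.43 kJ/s
Outlet flows (mol/s): A 8.1225, B 20.377, C 20.377
Sensible, products 25→183 °C: 1056.2 kJ/s
Q = ΔH = 3676 kJ/s = 3676 kW
Heat supplied = 220560 kJ/min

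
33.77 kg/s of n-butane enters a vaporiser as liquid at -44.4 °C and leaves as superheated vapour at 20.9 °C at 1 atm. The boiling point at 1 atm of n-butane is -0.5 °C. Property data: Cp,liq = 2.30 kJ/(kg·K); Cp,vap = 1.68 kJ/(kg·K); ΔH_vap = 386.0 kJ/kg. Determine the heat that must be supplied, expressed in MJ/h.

Q = 63600 MJ/h

liquid -44.4→-0.5 °C: 100.97 kJ/kg
vaporisation at -0.5 °C: 386 kJ/kg
vapour -0.5→20.9 °C: 35.952 kJ/kg
Δh = 100.97 + 386 + 35.952 = 522.92 kJ/kg
Q = ṁ·Δh = 33.77 kg/s × 522.92 kJ/kg = 17659 kJ/s
|Q| = 17659 kW = 63573 MJ/h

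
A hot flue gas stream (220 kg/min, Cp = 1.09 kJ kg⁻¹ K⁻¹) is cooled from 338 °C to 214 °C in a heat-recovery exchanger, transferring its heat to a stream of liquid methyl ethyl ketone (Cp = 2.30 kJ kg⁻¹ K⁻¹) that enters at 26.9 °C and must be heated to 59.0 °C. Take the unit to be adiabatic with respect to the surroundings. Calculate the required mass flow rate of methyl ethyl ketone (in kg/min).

Heat released by hot stream: Q = 220 × 1.09 × (338 − 214) = 29735 kJ/min
Energy balance on cold side (adiabatic exchanger): Q = ṁ_c·Cp_c·(T_c,out − T_c,in)
ṁ_c = 29735 / [2.30 × (59.0 − 26.9)] = 402.75 kg/min

ṁ_c = 403 kg/min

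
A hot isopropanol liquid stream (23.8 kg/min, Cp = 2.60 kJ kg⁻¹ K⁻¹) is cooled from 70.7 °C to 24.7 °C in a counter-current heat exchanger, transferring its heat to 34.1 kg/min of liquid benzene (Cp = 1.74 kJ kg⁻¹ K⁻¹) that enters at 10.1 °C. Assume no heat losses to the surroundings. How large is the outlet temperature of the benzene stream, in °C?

T_c,out = 58.1 °C

Heat released by hot stream: Q = 23.8 × 2.60 × (70.7 − 24.7) = 2846.5 kJ/min
Energy balance on cold side (adiabatic exchanger): Q = ṁ_c·Cp_c·(T_c,out − T_c,in)
T_c,out = 10.1 + 2846.5/(34.1 × 1.74) = 58.074 °C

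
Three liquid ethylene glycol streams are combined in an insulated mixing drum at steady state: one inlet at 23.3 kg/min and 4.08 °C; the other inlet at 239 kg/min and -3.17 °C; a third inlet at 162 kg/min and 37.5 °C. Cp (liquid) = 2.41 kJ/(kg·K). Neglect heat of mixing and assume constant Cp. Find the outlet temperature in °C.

T_out = 12.8 °C

Energy balance with Q = 0: Σ ṁᵢCp,ᵢ(T_out − Tᵢ) = 0
Σ ṁᵢCp,ᵢTᵢ = 23.3×2.41×4.08 + 239×2.41×-3.17 + 162×2.41×37.5 = 13044
Σ ṁᵢCp,ᵢ = 23.3×2.41 + 239×2.41 + 162×2.41 = 1022.6
T_out = 13044 / 1022.6 = 12.756 °C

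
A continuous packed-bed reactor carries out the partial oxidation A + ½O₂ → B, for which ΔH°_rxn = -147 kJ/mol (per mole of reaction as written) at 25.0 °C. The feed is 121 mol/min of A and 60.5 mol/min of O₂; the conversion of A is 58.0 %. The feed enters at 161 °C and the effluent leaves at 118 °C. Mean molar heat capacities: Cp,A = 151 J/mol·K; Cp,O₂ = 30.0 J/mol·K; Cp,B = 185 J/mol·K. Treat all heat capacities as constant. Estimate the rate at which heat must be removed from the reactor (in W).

Extent of reaction ξ = 0.580 × 121 = 70.18 mol/min
Reaction term: ξ·ΔH°_rxn = 70.18 × -147 = -10316 kJ/min
Sensible, feed 161→25 °C: -2731.7 kJ/min
Outlet flows (mol/min): A 50.82, O₂ 25.41, B 70.18
Sensible, products 25→118 °C: 1992 kJ/min
Q = ΔH = -11056 kJ/min = -184.27 kW
Heat removed = 184270 W

Q_out = 184000 W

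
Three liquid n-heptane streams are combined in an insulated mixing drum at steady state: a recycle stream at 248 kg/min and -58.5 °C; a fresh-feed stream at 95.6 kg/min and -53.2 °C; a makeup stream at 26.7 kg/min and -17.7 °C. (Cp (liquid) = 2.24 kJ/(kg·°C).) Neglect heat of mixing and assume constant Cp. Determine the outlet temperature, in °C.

Energy balance with Q = 0: Σ ṁᵢCp,ᵢ(T_out − Tᵢ) = 0
T_out = Σ ṁᵢCp,ᵢTᵢ / Σ ṁᵢCp,ᵢ
      = -44949 / 829.47 = -54.19 °C

T_out = -54.2 °C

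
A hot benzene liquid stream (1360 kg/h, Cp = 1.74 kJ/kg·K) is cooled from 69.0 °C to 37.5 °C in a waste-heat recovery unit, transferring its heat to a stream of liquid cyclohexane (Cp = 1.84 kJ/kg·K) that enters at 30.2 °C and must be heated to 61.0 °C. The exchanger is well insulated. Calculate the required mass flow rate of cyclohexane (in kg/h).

Heat released by hot stream: Q = 1360 × 1.74 × (69.0 − 37.5) = 74542 kJ/h
Energy balance on cold side (adiabatic exchanger): Q = ṁ_c·Cp_c·(T_c,out − T_c,in)
ṁ_c = 74542 / [1.84 × (61.0 − 30.2)] = 1315.3 kg/h

ṁ_c = 1320 kg/h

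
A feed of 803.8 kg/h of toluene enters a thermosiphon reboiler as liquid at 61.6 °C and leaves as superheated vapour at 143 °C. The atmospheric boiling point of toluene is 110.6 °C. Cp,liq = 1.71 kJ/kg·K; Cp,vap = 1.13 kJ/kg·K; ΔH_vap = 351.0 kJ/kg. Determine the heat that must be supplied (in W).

liquid 61.6→110.6 °C: 83.79 kJ/kg
vaporisation at 110.6 °C: 351 kJ/kg
vapour 110.6→143 °C: 36.612 kJ/kg
Δh = 83.79 + 351 + 36.612 = 471.4 kJ/kg
Q = ṁ·Δh = 803.8 kg/h × 471.4 kJ/kg = 378910 kJ/h
|Q| = 105.25 kW = 105250 W

Q = 105000 W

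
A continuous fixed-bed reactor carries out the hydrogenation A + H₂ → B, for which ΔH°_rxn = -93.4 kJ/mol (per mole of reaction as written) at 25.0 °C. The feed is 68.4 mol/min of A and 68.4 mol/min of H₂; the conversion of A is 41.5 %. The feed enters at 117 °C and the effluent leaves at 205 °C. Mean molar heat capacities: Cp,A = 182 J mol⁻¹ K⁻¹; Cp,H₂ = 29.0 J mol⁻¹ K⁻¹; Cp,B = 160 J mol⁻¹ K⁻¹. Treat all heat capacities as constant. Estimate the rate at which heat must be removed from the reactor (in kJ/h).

Extent of reaction ξ = 0.415 × 68.4 = 28.386 mol/min
Reaction term: ξ·ΔH°_rxn = 28.386 × -93.4 = -2651.3 kJ/min
Sensible, feed 117→25 °C: -1327.8 kJ/min
Outlet flows (mol/min): A 40.014, H₂ 40.014, B 28.386
Sensible, products 25→205 °C: 2337.2 kJ/min
Q = ΔH = -1641.8 kJ/min = -27.363 kW
Heat removed = 98507 kJ/h

Q_out = 98500 kJ/h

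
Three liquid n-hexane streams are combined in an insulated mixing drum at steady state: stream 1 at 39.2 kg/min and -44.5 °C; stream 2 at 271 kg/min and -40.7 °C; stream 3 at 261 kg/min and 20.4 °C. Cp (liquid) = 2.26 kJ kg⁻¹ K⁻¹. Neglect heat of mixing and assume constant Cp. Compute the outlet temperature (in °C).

T_out = -13.0 °C

Adiabatic, steady state ⇒ Σ ṁᵢCp,ᵢ(T_out − Tᵢ) = 0
Σ ṁᵢCp,ᵢTᵢ = 39.2×2.26×-44.5 + 271×2.26×-40.7 + 261×2.26×20.4 = -16836
Σ ṁᵢCp,ᵢ = 39.2×2.26 + 271×2.26 + 261×2.26 = 1290.9
T_out = -16836 / 1290.9 = -13.042 °C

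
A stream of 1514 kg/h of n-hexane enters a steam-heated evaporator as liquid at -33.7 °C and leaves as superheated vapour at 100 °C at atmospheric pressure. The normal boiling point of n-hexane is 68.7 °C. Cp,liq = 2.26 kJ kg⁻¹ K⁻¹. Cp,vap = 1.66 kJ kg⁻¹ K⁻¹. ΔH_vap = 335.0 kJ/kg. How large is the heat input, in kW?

Q = 260 kW

liquid -33.7→68.7 °C: 231.42 kJ/kg
vaporisation at 68.7 °C: 335 kJ/kg
vapour 68.7→100 °C: 51.958 kJ/kg
Δh = 231.42 + 335 + 51.958 = 618.38 kJ/kg
Q = ṁ·Δh = 1514 kg/h × 618.38 kJ/kg = 936230 kJ/h
|Q| = 260.06 kW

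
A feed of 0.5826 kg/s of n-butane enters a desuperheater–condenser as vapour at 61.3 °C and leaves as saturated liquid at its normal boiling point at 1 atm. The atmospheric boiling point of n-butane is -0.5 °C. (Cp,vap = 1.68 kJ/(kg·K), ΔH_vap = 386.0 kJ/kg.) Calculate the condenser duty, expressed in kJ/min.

Q_c = 17100 kJ/min

vapour 61.3→-0.5 °C: -103.82 kJ/kg
condensation at -0.5 °C: -386 kJ/kg
Δh = -103.82 + -386 = -489.82 kJ/kg
Q = ṁ·Δh = 0.5826 kg/s × -489.82 kJ/kg = -285.37 kJ/s
|Q| = 285.37 kW = 17122 kJ/min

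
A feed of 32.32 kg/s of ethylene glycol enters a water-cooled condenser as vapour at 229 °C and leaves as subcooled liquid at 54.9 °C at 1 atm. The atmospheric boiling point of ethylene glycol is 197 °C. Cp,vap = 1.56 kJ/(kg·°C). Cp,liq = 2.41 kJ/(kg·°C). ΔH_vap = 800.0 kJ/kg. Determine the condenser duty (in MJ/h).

vapour 229→197 °C: -49.92 kJ/kg
condensation at 197 °C: -800 kJ/kg
liquid 197→54.9 °C: -342.46 kJ/kg
Δh = -49.92 + -800 + -342.46 = -1192.4 kJ/kg
Q = ṁ·Δh = 32.32 kg/s × -1192.4 kJ/kg = -38538 kJ/s
|Q| = 38538 kW = 138740 MJ/h

Q_c = 139000 MJ/h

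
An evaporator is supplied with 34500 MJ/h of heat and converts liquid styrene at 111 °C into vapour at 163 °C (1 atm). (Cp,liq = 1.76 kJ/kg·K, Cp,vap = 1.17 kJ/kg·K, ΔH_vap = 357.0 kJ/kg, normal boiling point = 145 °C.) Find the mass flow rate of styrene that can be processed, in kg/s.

ṁ = 21.9 kg/s

Δh = 1.76×(145−111) + 357.0 + 1.17×(163−145) = 437.9 kJ/kg
Q = 34500 MJ/h = 9583.3 kJ/s = 9583.3 kJ/s
ṁ = Q/Δh = 9583.3 / 437.9 = 21.885 kg/s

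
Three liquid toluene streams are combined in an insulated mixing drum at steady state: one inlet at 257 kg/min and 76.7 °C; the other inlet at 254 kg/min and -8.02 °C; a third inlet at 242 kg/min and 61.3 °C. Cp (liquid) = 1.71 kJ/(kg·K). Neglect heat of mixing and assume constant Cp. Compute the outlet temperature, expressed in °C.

T_out = 43.2 °C

Adiabatic, steady state ⇒ Σ ṁᵢCp,ᵢ(T_out − Tᵢ) = 0
T_out = Σ ṁᵢCp,ᵢTᵢ / Σ ṁᵢCp,ᵢ
      = 55591 / 1287.6 = 43.173 °C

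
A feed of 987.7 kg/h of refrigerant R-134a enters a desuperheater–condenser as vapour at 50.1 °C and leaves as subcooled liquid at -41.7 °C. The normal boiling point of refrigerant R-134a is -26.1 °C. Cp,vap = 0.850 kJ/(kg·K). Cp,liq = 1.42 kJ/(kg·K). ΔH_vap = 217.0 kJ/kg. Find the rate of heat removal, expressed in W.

Q_c = 83400 W

vapour 50.1→-26.1 °C: -64.77 kJ/kg
condensation at -26.1 °C: -217 kJ/kg
liquid -26.1→-41.7 °C: -22.152 kJ/kg
Δh = -64.77 + -217 + -22.152 = -303.92 kJ/kg
Q = ṁ·Δh = 987.7 kg/h × -303.92 kJ/kg = -300180 kJ/h
|Q| = 83.384 kW = 83384 W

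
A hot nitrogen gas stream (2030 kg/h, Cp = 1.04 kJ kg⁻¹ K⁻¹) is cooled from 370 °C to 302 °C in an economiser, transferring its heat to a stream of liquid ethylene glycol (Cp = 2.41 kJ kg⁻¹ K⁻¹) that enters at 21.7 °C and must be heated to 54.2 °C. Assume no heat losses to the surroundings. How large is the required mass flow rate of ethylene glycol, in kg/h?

Heat released by hot stream: Q = 2030 × 1.04 × (370 − 302) = 143560 kJ/h
Energy balance on cold side (adiabatic exchanger): Q = ṁ_c·Cp_c·(T_c,out − T_c,in)
ṁ_c = 143560 / [2.41 × (54.2 − 21.7)] = 1832.9 kg/h

ṁ_c = 1830 kg/h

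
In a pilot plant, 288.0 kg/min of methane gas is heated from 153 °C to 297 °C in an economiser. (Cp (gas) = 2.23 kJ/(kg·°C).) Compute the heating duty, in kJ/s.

Q = 1540 kJ/s

Q = ṁ·Cp·ΔT = 288.0 × 2.23 × (297 − 153) = 92483 kJ/min
Converting: 92483 / 60 s = 1541.4 kW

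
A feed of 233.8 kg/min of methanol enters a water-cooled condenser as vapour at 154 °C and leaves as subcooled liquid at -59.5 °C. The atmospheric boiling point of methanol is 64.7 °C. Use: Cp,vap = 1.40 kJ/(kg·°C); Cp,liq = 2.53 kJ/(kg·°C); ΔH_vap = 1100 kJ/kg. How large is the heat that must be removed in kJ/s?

vapour 154→64.7 °C: -125.02 kJ/kg
condensation at 64.7 °C: -1100 kJ/kg
liquid 64.7→-59.5 °C: -314.23 kJ/kg
Δh = -125.02 + -1100 + -314.23 = -1539.2 kJ/kg
Q = ṁ·Δh = 233.8 kg/min × -1539.2 kJ/kg = -359880 kJ/min
|Q| = 5997.9 kW

Q_c = 6000 kJ/s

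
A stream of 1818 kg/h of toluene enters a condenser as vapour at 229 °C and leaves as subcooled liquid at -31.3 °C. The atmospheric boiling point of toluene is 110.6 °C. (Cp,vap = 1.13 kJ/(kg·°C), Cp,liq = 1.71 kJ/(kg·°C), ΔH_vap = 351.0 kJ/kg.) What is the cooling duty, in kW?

Q_c = 367 kW

vapour 229→110.6 °C: -133.79 kJ/kg
condensation at 110.6 °C: -351 kJ/kg
liquid 110.6→-31.3 °C: -242.65 kJ/kg
Δh = -133.79 + -351 + -242.65 = -727.44 kJ/kg
Q = ṁ·Δh = 1818 kg/h × -727.44 kJ/kg = -1.3225e+06 kJ/h
|Q| = 367.36 kW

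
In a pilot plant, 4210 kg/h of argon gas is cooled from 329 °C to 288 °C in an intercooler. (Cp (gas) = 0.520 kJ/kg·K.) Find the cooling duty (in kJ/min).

Q_c = 1500 kJ/min

Q = ṁ·Cp·ΔT = 4210 × 0.520 × (288 − 329) = -89757 kJ/h
Converting: 89757 / 3600 s = 24.933 kW
Cooling duty = 1496 kJ/min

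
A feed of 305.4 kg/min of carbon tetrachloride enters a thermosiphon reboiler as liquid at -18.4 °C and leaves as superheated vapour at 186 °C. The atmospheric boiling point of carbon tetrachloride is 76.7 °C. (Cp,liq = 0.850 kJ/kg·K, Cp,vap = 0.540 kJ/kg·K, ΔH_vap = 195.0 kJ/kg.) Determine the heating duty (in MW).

liquid -18.4→76.7 °C: 80.835 kJ/kg
vaporisation at 76.7 °C: 195 kJ/kg
vapour 76.7→186 °C: 59.022 kJ/kg
Δh = 80.835 + 195 + 59.022 = 334.86 kJ/kg
Q = ṁ·Δh = 305.4 kg/min × 334.86 kJ/kg = 102270 kJ/min
|Q| = 1704.4 kW = 1.7044 MW

Q = 1.70 MW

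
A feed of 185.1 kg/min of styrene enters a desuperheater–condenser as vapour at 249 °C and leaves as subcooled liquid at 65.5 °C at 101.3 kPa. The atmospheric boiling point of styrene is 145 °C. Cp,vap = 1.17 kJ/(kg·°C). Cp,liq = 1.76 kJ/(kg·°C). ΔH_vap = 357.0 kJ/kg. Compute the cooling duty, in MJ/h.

vapour 249→145 °C: -121.68 kJ/kg
condensation at 145 °C: -357 kJ/kg
liquid 145→65.5 °C: -139.92 kJ/kg
Δh = -121.68 + -357 + -139.92 = -618.6 kJ/kg
Q = ṁ·Δh = 185.1 kg/min × -618.6 kJ/kg = -114500 kJ/min
|Q| = 1908.4 kW = 6870.2 MJ/h

Q_c = 6870 MJ/h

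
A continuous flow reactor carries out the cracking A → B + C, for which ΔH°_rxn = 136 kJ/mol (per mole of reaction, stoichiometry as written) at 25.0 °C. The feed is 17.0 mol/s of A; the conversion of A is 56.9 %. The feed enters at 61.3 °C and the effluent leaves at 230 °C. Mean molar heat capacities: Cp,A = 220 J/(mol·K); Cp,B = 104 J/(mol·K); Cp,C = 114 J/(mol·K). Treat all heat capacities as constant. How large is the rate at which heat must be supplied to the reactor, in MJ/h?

Q_in = 6990 MJ/h

Extent of reaction ξ = 0.569 × 17.0 = 9.673 mol/s
Reaction term: ξ·ΔH°_rxn = 9.673 × 136 = 1315.5 kJ/s
Sensible, feed 61.3→25 °C: -135.76 kJ/s
Outlet flows (mol/s): A 7.327, B 9.673, C 9.673
Sensible, products 25→230 °C: 762.73 kJ/s
Q = ΔH = 1942.5 kJ/s = 1942.5 kW
Heat supplied = 6993 MJ/h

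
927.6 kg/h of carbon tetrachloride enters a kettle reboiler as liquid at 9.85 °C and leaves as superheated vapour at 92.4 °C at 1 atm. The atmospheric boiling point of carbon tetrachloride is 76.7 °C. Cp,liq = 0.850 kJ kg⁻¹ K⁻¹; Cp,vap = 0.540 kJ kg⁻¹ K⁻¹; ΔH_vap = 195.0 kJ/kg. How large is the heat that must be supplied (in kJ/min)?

Q = 4020 kJ/min

liquid 9.85→76.7 °C: 56.823 kJ/kg
vaporisation at 76.7 °C: 195 kJ/kg
vapour 76.7→92.4 °C: 8.478 kJ/kg
Δh = 56.823 + 195 + 8.478 = 260.3 kJ/kg
Q = ṁ·Δh = 927.6 kg/h × 260.3 kJ/kg = 241450 kJ/h
|Q| = 67.071 kW = 4024.2 kJ/min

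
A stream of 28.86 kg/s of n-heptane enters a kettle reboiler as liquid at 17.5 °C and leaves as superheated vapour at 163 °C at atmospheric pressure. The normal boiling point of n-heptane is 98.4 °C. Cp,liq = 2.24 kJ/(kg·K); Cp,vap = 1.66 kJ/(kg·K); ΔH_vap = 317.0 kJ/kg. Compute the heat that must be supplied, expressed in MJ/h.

Q = 62900 MJ/h

liquid 17.5→98.4 °C: 181.22 kJ/kg
vaporisation at 98.4 °C: 317 kJ/kg
vapour 98.4→163 °C: 107.24 kJ/kg
Δh = 181.22 + 317 + 107.24 = 605.45 kJ/kg
Q = ṁ·Δh = 28.86 kg/s × 605.45 kJ/kg = 17473 kJ/s
|Q| = 17473 kW = 62904 MJ/h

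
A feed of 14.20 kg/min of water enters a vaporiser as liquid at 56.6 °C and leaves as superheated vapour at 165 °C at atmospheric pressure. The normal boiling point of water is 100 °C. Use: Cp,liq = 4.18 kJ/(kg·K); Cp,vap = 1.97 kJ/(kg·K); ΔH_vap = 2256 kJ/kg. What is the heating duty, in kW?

Q = 607 kW

liquid 56.6→100 °C: 181.41 kJ/kg
vaporisation at 100 °C: 2256 kJ/kg
vapour 100→165 °C: 128.05 kJ/kg
Δh = 181.41 + 2256 + 128.05 = 2565.5 kJ/kg
Q = ṁ·Δh = 14.20 kg/min × 2565.5 kJ/kg = 36430 kJ/min
|Q| = 607.16 kW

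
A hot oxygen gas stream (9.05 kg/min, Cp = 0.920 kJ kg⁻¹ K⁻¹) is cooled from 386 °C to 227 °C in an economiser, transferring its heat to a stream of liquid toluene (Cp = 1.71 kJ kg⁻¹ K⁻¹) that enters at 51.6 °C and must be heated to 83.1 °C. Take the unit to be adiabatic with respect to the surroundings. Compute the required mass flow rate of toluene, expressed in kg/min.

ṁ_c = 24.6 kg/min

Heat released by hot stream: Q = 9.05 × 0.920 × (386 − 227) = 1323.8 kJ/min
Energy balance on cold side (adiabatic exchanger): Q = ṁ_c·Cp_c·(T_c,out − T_c,in)
ṁ_c = 1323.8 / [1.71 × (83.1 − 51.6)] = 24.577 kg/min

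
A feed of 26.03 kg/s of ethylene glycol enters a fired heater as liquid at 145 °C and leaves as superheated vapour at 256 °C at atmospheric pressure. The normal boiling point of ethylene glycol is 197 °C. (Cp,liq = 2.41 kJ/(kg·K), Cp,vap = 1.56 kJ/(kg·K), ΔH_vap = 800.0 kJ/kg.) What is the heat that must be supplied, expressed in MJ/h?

Q = 95300 MJ/h

liquid 145→197 °C: 125.32 kJ/kg
vaporisation at 197 °C: 800 kJ/kg
vapour 197→256 °C: 92.04 kJ/kg
Δh = 125.32 + 800 + 92.04 = 1017.4 kJ/kg
Q = ṁ·Δh = 26.03 kg/s × 1017.4 kJ/kg = 26482 kJ/s
|Q| = 26482 kW = 95335 MJ/h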